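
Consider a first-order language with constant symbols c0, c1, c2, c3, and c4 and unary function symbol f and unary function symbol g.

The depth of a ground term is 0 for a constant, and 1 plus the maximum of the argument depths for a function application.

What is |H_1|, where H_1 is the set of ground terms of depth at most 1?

15

Let N_k = |{terms of depth ≤ k}|. Then N_0 = 5 and N_k = 5 + N_{k-1} + N_{k-1} for k ≥ 1 (one summand per function symbol, arity giving the exponent).
N_0 = 5
N_1 = 5 + 5 + 5 = 15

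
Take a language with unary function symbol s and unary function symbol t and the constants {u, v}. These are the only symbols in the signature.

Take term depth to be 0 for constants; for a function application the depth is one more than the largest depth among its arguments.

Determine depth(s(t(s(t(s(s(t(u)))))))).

depth(t(u)) = 1 + depth(u) = 1 + 0 = 1
depth(s(t(u))) = 1 + depth(t(u)) = 1 + 1 = 2
depth(s(s(t(u)))) = 1 + depth(s(t(u))) = 1 + 2 = 3
depth(t(s(s(t(u))))) = 1 + depth(s(s(t(u)))) = 1 + 3 = 4
depth(s(t(s(s(t(u)))))) = 1 + depth(t(s(s(t(u))))) = 1 + 4 = 5
depth(t(s(t(s(s(t(u))))))) = 1 + depth(s(t(s(s(t(u)))))) = 1 + 5 = 6
depth(s(t(s(t(s(s(t(u)))))))) = 1 + depth(t(s(t(s(s(t(u))))))) = 1 + 6 = 7

7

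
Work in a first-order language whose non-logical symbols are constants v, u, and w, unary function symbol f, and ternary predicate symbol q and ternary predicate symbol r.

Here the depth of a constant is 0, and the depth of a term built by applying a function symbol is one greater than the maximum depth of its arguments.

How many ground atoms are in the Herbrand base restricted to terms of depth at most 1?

First count ground terms of depth ≤ 1.
Let N_k count ground terms of depth at most k. Each non-constant term of depth ≤ k is some function symbol applied to depth-≤(k−1) arguments, giving N_k = 3 + N_{k-1}.
N_0 = 3
N_1 = 3 + 3 = 6
So |H| = 6.
Ground atoms are formed by filling each argument slot of a predicate with a term from H, so an r-ary predicate gives |H|^r atoms:
  q: 6^3 = 216;  r: 6^3 = 216
Total ground atoms: 216 + 216 = 432.

432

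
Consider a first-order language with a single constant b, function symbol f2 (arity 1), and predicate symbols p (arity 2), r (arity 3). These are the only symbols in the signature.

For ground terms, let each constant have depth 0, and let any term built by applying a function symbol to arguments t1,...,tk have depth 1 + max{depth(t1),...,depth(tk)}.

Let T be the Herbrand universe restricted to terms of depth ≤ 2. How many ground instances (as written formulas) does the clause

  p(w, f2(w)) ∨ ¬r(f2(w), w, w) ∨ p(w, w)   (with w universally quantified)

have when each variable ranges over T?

3

Ground terms of depth ≤ 2:
  If N_k denotes the number of depth-≤k ground terms, the 1 constant gives N_0 = 1, and each function symbol of arity r contributes N_{k-1}^r new terms at level k: N_k = 1 + N_{k-1}.
  N_0 = 1
  N_1 = 1 + 1 = 2
  N_2 = 1 + 2 = 3
  Explicitly: b, f2(b), f2(f2(b)).
So there are 3 ground terms available for substitution.
The variable w ranges independently over the available ground terms, and distinct assignments produce distinct instances.
Number of ground instances = 3.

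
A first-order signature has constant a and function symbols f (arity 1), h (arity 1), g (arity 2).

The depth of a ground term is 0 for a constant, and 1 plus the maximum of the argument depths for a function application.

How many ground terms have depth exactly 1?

3

If N_k denotes the number of depth-≤k ground terms, the 1 constant gives N_0 = 1, and each function symbol of arity r contributes N_{k-1}^r new terms at level k: N_k = 1 + N_{k-1} + N_{k-1} + N_{k-1}^2.
N_0 = 1
N_1 = 1 + 1 + 1 + 1^2 = 4
Terms of depth exactly 1: N_1 − N_0 = 4 − 1 = 3.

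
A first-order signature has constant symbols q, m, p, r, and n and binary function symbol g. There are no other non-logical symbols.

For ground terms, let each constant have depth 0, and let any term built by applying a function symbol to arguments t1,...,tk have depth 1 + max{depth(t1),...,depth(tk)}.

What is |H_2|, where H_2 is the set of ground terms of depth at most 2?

If N_k denotes the number of depth-≤k ground terms, the 5 constants give N_0 = 5, and each function symbol of arity r contributes N_{k-1}^r new terms at level k: N_k = 5 + N_{k-1}^2.
N_0 = 5
N_1 = 5 + 5^2 = 30
N_2 = 5 + 30^2 = 905

905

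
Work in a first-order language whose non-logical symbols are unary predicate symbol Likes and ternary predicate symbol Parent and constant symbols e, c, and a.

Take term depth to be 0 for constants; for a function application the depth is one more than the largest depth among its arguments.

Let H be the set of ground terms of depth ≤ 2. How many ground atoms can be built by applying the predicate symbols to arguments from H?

30

First count ground terms of depth ≤ 2.
With no function symbols every ground term is a constant, so there are exactly 3 ground terms at every depth bound.
N_0 = 3
N_1 = 3
N_2 = 3
Explicitly: e, c, a.
So |H| = 3.
Ground atoms are formed by filling each argument slot of a predicate with a term from H, so an r-ary predicate gives |H|^r atoms:
  Likes: 3;  Parent: 3^3 = 27
Total ground atoms: 3 + 27 = 30.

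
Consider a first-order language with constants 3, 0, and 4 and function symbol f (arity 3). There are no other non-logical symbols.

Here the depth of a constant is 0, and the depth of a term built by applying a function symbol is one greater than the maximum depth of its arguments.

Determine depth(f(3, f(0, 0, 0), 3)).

2

depth(f(0, 0, 0)) = 1 + max(0, 0, 0) = 1
depth(f(3, f(0, 0, 0), 3)) = 1 + max(0, 1, 0) = 2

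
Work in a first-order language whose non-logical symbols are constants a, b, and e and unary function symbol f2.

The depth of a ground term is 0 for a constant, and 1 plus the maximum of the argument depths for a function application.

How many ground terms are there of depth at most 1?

If N_k denotes the number of depth-≤k ground terms, the 3 constants give N_0 = 3, and each function symbol of arity r contributes N_{k-1}^r new terms at level k: N_k = 3 + N_{k-1}.
N_0 = 3
N_1 = 3 + 3 = 6
Explicitly: a, b, e, f2(a), f2(b), f2(e).

6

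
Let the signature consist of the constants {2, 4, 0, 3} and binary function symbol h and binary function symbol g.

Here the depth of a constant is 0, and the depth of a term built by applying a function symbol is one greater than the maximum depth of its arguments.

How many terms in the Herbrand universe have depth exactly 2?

Let N_k count ground terms of depth at most k. Each non-constant term of depth ≤ k is some function symbol applied to depth-≤(k−1) arguments, giving N_k = 4 + N_{k-1}^2 + N_{k-1}^2.
N_0 = 4
N_1 = 4 + 4^2 + 4^2 = 36
N_2 = 4 + 36^2 + 36^2 = 2596
Terms of depth exactly 2: N_2 − N_1 = 2596 − 36 = 2560.

2560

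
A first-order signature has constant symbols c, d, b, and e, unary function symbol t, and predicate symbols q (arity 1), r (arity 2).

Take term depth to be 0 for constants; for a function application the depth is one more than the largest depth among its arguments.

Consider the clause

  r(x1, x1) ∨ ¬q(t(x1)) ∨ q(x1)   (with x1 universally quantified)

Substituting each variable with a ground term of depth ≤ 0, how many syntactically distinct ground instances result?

Ground terms of depth ≤ 0:
  If N_k denotes the number of depth-≤k ground terms, the 4 constants give N_0 = 4, and each function symbol of arity r contributes N_{k-1}^r new terms at level k: N_k = 4 + N_{k-1}.
  N_0 = 4
  Explicitly: c, d, b, e.
So there are 4 ground terms available for substitution.
The variable x1 ranges independently over the available ground terms, and distinct assignments produce distinct instances.
Number of ground instances = 4.

4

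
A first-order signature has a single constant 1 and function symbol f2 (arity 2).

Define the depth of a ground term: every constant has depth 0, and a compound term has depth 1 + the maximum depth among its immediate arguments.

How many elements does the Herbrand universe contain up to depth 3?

26

Count level by level. With function symbols f2/2, the terms of depth ≤ k are the 1 constant together with each function applied to depth-≤(k−1) tuples, so N_k = 1 + N_{k-1}^2.
N_0 = 1
N_1 = 1 + 1^2 = 2
N_2 = 1 + 2^2 = 5
N_3 = 1 + 5^2 = 26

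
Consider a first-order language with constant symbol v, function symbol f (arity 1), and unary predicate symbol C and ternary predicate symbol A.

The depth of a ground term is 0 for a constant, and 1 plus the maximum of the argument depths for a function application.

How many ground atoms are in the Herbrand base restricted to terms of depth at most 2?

30

First count ground terms of depth ≤ 2.
Let N_k = |{terms of depth ≤ k}|. Then N_0 = 1 and N_k = 1 + N_{k-1} for k ≥ 1 (one summand per function symbol, arity giving the exponent).
N_0 = 1
N_1 = 1 + 1 = 2
N_2 = 1 + 2 = 3
So |H| = 3.
For each predicate symbol, the number of ground atoms is |H| raised to its arity; summing:
  C: 3;  A: 3^3 = 27
Total ground atoms: 3 + 27 = 30.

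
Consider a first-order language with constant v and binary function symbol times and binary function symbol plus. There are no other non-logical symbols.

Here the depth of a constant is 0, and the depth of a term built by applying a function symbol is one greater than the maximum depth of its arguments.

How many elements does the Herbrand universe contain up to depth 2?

Count level by level. With function symbols times/2, plus/2, the terms of depth ≤ k are the 1 constant together with each function applied to depth-≤(k−1) tuples, so N_k = 1 + N_{k-1}^2 + N_{k-1}^2.
N_0 = 1
N_1 = 1 + 1^2 + 1^2 = 3
N_2 = 1 + 3^2 + 3^2 = 19

19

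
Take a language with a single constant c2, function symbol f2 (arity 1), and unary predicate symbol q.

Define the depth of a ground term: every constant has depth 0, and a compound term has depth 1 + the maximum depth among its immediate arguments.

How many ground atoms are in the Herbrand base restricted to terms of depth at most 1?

First count ground terms of depth ≤ 1.
Count level by level. With function symbols f2/1, the terms of depth ≤ k are the 1 constant together with each function applied to depth-≤(k−1) tuples, so N_k = 1 + N_{k-1}.
N_0 = 1
N_1 = 1 + 1 = 2
Explicitly: c2, f2(c2).
So |H| = 2.
A ground atom is a predicate applied to a tuple of terms from H, so the count is the sum over predicates of |H|^arity:
  q: 2
Total ground atoms: 2.

2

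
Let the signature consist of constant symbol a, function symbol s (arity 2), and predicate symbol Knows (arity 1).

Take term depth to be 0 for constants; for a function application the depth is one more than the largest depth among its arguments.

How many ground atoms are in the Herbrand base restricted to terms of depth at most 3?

26

First count ground terms of depth ≤ 3.
Let N_k count ground terms of depth at most k. Each non-constant term of depth ≤ k is some function symbol applied to depth-≤(k−1) arguments, giving N_k = 1 + N_{k-1}^2.
N_0 = 1
N_1 = 1 + 1^2 = 2
N_2 = 1 + 2^2 = 5
N_3 = 1 + 5^2 = 26
So |H| = 26.
For each predicate symbol, the number of ground atoms is |H| raised to its arity; summing:
  Knows: 26
Total ground atoms: 26.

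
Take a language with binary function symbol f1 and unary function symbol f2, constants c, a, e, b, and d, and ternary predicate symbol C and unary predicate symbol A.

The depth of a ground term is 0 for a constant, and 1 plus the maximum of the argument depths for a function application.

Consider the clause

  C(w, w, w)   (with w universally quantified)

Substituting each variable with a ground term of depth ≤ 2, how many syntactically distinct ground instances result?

Ground terms of depth ≤ 2:
  Count level by level. With function symbols f1/2, f2/1, the terms of depth ≤ k are the 5 constants together with each function applied to depth-≤(k−1) tuples, so N_k = 5 + N_{k-1}^2 + N_{k-1}.
  N_0 = 5
  N_1 = 5 + 5^2 + 5 = 35
  N_2 = 5 + 35^2 + 35 = 1265
So there are 1265 ground terms available for substitution.
There is 1 variable to instantiate (w),  occurring in at least one literal, so different choices give different ground instances.
Number of ground instances = 1265.

1265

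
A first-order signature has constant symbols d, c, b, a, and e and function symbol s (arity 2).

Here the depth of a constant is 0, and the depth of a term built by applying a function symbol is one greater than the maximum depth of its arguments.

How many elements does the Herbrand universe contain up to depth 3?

Count level by level. With function symbols s/2, the terms of depth ≤ k are the 5 constants together with each function applied to depth-≤(k−1) tuples, so N_k = 5 + N_{k-1}^2.
N_0 = 5
N_1 = 5 + 5^2 = 30
N_2 = 5 + 30^2 = 905
N_3 = 5 + 905^2 = 819030

819030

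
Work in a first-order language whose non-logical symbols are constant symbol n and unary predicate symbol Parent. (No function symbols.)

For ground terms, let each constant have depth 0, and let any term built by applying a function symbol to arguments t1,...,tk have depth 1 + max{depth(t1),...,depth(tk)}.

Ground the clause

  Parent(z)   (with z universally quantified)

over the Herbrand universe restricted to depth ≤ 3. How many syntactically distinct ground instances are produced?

Ground terms of depth ≤ 3:
  With no function symbols every ground term is a constant, so there is exactly 1 ground term at every depth bound.
  N_0 = 1
  N_1 = 1
  N_2 = 1
  N_3 = 1
  Explicitly: n.
So there is exactly 1 ground term available for substitution.
The body mentions the single quantified variable z; since ground terms form a free algebra, no two substitutions collapse to the same formula.
Number of ground instances = 1.

1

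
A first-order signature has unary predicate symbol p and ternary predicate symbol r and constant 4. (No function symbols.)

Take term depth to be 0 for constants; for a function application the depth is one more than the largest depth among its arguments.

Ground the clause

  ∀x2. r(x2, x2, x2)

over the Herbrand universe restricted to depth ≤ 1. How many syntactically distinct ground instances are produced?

1

Ground terms of depth ≤ 1:
  With no function symbols every ground term is a constant, so there is exactly 1 ground term at every depth bound.
  N_0 = 1
  N_1 = 1
  Explicitly: 4.
So there is exactly 1 ground term available for substitution.
The variable x2 ranges independently over the available ground terms, and distinct assignments produce distinct instances.
Number of ground instances = 1.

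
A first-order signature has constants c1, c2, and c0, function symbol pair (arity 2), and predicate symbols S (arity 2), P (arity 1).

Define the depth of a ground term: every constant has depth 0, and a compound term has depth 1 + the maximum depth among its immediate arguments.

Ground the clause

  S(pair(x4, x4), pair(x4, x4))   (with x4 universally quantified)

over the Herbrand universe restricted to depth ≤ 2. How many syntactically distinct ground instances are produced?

147

Ground terms of depth ≤ 2:
  Let N_k = |{terms of depth ≤ k}|. Then N_0 = 3 and N_k = 3 + N_{k-1}^2 for k ≥ 1 (one summand per function symbol, arity giving the exponent).
  N_0 = 3
  N_1 = 3 + 3^2 = 12
  N_2 = 3 + 12^2 = 147
So there are 147 ground terms available for substitution.
The body mentions the single quantified variable x4; since ground terms form a free algebra, no two substitutions collapse to the same formula.
Number of ground instances = 147.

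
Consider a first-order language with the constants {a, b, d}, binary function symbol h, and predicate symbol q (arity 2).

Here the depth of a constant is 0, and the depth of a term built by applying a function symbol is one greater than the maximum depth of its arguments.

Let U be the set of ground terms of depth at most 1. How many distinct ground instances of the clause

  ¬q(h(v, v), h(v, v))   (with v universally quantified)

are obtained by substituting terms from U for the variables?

Ground terms of depth ≤ 1:
  Count level by level. With function symbols h/2, the terms of depth ≤ k are the 3 constants together with each function applied to depth-≤(k−1) tuples, so N_k = 3 + N_{k-1}^2.
  N_0 = 3
  N_1 = 3 + 3^2 = 12
  Explicitly: a, b, d, h(a, a), h(a, b), h(a, d), h(b, a), h(b, b), h(b, d), h(d, a), h(d, b), h(d, d).
So there are 12 ground terms available for substitution.
The clause has 1 distinct variable (v), which appears in the body. In the free term algebra distinct substitutions yield syntactically distinct ground instances.
Number of ground instances = 12.

12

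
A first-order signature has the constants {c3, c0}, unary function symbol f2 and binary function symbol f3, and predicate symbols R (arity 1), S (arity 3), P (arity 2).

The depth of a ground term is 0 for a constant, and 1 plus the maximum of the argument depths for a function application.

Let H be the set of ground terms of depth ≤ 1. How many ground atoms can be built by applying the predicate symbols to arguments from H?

584

First count ground terms of depth ≤ 1.
Count level by level. With function symbols f2/1, f3/2, the terms of depth ≤ k are the 2 constants together with each function applied to depth-≤(k−1) tuples, so N_k = 2 + N_{k-1} + N_{k-1}^2.
N_0 = 2
N_1 = 2 + 2 + 2^2 = 8
Explicitly: c3, c0, f2(c3), f2(c0), f3(c3, c3), f3(c3, c0), f3(c0, c3), f3(c0, c0).
So |H| = 8.
Each predicate of arity r yields |H|^r ground atoms (one per choice of an r-tuple from H):
  R: 8;  S: 8^3 = 512;  P: 8^2 = 64
Total ground atoms: 8 + 512 + 64 = 584.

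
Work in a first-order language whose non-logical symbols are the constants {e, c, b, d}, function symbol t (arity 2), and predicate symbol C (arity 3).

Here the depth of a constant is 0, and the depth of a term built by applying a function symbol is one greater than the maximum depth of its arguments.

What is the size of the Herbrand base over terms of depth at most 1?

First count ground terms of depth ≤ 1.
Let N_k = |{terms of depth ≤ k}|. Then N_0 = 4 and N_k = 4 + N_{k-1}^2 for k ≥ 1 (one summand per function symbol, arity giving the exponent).
N_0 = 4
N_1 = 4 + 4^2 = 20
So |H| = 20.
For each predicate symbol, the number of ground atoms is |H| raised to its arity; summing:
  C: 20^3 = 8000
Total ground atoms: 8000.

8000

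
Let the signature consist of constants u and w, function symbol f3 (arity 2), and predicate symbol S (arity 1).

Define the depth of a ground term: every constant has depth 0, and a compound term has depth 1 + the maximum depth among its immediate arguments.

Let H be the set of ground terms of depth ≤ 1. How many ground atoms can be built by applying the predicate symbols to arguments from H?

6

First count ground terms of depth ≤ 1.
Let N_k = |{terms of depth ≤ k}|. Then N_0 = 2 and N_k = 2 + N_{k-1}^2 for k ≥ 1 (one summand per function symbol, arity giving the exponent).
N_0 = 2
N_1 = 2 + 2^2 = 6
So |H| = 6.
For each predicate symbol, the number of ground atoms is |H| raised to its arity; summing:
  S: 6
Total ground atoms: 6.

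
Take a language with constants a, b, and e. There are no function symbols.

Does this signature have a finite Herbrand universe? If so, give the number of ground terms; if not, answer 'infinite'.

There are no function symbols, so every ground term is one of the 3 constants.
The Herbrand universe is {a, b, e}, which is finite with 3 elements.

3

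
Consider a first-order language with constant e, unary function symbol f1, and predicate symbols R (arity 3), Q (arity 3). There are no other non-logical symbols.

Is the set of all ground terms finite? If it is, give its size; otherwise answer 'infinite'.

The signature has at least one function symbol (f1, arity 1) and at least one constant (e).
Iterating f1 gives infinitely many distinct ground terms: e, f1(e), f1(f1(e)), ...
So the Herbrand universe is infinite.

infinite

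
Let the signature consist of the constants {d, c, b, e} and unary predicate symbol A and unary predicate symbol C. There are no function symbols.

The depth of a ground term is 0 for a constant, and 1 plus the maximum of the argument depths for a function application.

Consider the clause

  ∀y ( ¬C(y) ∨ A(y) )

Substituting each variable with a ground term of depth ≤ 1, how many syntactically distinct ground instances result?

Ground terms of depth ≤ 1:
  With no function symbols every ground term is a constant, so there are exactly 4 ground terms at every depth bound.
  N_0 = 4
  N_1 = 4
So there are 4 ground terms available for substitution.
The body mentions the single quantified variable y; since ground terms form a free algebra, no two substitutions collapse to the same formula.
Number of ground instances = 4.

4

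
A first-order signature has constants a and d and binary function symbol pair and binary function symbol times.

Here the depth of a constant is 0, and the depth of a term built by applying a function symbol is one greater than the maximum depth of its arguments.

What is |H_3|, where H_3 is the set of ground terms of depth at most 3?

Let N_k count ground terms of depth at most k. Each non-constant term of depth ≤ k is some function symbol applied to depth-≤(k−1) arguments, giving N_k = 2 + N_{k-1}^2 + N_{k-1}^2.
N_0 = 2
N_1 = 2 + 2^2 + 2^2 = 10
N_2 = 2 + 10^2 + 10^2 = 202
N_3 = 2 + 202^2 + 202^2 = 81610

81610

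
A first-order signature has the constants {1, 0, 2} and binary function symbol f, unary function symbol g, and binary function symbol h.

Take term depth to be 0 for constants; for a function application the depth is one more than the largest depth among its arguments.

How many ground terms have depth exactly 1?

Write N_k for the number of ground terms of depth ≤ k. A term of depth ≤ k is either a constant or a function symbol applied to arguments of depth ≤ k−1, so N_k = 3 + N_{k-1}^2 + N_{k-1} + N_{k-1}^2.
N_0 = 3
N_1 = 3 + 3^2 + 3 + 3^2 = 24
Terms of depth exactly 1: N_1 − N_0 = 24 − 3 = 21.

21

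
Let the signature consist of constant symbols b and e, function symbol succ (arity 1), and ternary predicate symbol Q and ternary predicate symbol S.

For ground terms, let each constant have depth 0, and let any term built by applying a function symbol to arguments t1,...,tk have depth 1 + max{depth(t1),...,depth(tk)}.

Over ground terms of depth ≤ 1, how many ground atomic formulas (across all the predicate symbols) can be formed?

128

First count ground terms of depth ≤ 1.
Let N_k = |{terms of depth ≤ k}|. Then N_0 = 2 and N_k = 2 + N_{k-1} for k ≥ 1 (one summand per function symbol, arity giving the exponent).
N_0 = 2
N_1 = 2 + 2 = 4
Explicitly: b, e, succ(b), succ(e).
So |H| = 4.
For each predicate symbol, the number of ground atoms is |H| raised to its arity; summing:
  Q: 4^3 = 64;  S: 4^3 = 64
Total ground atoms: 64 + 64 = 128.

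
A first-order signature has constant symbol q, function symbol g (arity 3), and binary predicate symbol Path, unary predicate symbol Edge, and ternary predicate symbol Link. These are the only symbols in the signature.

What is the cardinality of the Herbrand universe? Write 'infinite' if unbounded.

The signature has at least one function symbol (g, arity 3) and at least one constant (q).
Iterating g gives infinitely many distinct ground terms: q, g(q, q, q), g(g(q, q, q), g(q, q, q), g(q, q, q)), ...
So the Herbrand universe is infinite.

infinite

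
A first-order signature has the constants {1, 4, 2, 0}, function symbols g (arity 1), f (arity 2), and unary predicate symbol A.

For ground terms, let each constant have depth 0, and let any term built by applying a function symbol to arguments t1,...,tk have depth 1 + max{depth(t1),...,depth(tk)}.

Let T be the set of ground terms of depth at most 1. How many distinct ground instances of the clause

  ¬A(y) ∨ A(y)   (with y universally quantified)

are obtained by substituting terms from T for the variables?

24

Ground terms of depth ≤ 1:
  Let N_k = |{terms of depth ≤ k}|. Then N_0 = 4 and N_k = 4 + N_{k-1} + N_{k-1}^2 for k ≥ 1 (one summand per function symbol, arity giving the exponent).
  N_0 = 4
  N_1 = 4 + 4 + 4^2 = 24
So there are 24 ground terms available for substitution.
The body mentions the single quantified variable y; since ground terms form a free algebra, no two substitutions collapse to the same formula.
Number of ground instances = 24.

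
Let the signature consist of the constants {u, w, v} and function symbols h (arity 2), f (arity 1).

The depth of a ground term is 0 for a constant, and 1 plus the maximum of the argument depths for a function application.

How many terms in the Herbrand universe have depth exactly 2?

Write N_k for the number of ground terms of depth ≤ k. A term of depth ≤ k is either a constant or a function symbol applied to arguments of depth ≤ k−1, so N_k = 3 + N_{k-1}^2 + N_{k-1}.
N_0 = 3
N_1 = 3 + 3^2 + 3 = 15
N_2 = 3 + 15^2 + 15 = 243
Terms of depth exactly 2: N_2 − N_1 = 243 − 15 = 228.

228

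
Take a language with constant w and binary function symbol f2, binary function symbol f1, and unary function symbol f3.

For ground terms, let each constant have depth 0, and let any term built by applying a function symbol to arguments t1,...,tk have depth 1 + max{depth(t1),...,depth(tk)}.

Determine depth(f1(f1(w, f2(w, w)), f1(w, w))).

3

depth(f2(w, w)) = 1 + max(0, 0) = 1
depth(f1(w, f2(w, w))) = 1 + max(0, 1) = 2
depth(f1(w, w)) = 1 + max(0, 0) = 1
depth(f1(f1(w, f2(w, w)), f1(w, w))) = 1 + max(2, 1) = 3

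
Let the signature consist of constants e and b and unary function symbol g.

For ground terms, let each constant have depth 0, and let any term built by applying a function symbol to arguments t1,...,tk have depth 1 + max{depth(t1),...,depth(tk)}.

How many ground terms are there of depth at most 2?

6

Let N_k count ground terms of depth at most k. Each non-constant term of depth ≤ k is some function symbol applied to depth-≤(k−1) arguments, giving N_k = 2 + N_{k-1}.
N_0 = 2
N_1 = 2 + 2 = 4
N_2 = 2 + 4 = 6
Explicitly: e, b, g(e), g(b), g(g(e)), g(g(b)).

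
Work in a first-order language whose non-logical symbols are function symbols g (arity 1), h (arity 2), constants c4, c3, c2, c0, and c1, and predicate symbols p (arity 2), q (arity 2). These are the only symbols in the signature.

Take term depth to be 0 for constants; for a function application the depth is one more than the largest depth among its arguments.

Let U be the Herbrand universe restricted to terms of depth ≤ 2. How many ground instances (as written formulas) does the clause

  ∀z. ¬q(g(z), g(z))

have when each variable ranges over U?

1265

Ground terms of depth ≤ 2:
  Let N_k count ground terms of depth at most k. Each non-constant term of depth ≤ k is some function symbol applied to depth-≤(k−1) arguments, giving N_k = 5 + N_{k-1} + N_{k-1}^2.
  N_0 = 5
  N_1 = 5 + 5 + 5^2 = 35
  N_2 = 5 + 35 + 35^2 = 1265
So there are 1265 ground terms available for substitution.
The body mentions the single quantified variable z; since ground terms form a free algebra, no two substitutions collapse to the same formula.
Number of ground instances = 1265.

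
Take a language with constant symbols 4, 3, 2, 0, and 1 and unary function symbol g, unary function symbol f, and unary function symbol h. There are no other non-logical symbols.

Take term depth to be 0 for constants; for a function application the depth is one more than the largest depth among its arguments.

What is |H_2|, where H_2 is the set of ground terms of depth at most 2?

Count level by level. With function symbols g/1, f/1, h/1, the terms of depth ≤ k are the 5 constants together with each function applied to depth-≤(k−1) tuples, so N_k = 5 + N_{k-1} + N_{k-1} + N_{k-1}.
N_0 = 5
N_1 = 5 + 5 + 5 + 5 = 20
N_2 = 5 + 20 + 20 + 20 = 65

65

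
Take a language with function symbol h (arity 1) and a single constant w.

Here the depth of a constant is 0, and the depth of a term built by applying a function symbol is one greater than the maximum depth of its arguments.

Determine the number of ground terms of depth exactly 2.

If N_k denotes the number of depth-≤k ground terms, the 1 constant gives N_0 = 1, and each function symbol of arity r contributes N_{k-1}^r new terms at level k: N_k = 1 + N_{k-1}.
N_0 = 1
N_1 = 1 + 1 = 2
N_2 = 1 + 2 = 3
Terms of depth exactly 2: N_2 − N_1 = 3 − 2 = 1.

1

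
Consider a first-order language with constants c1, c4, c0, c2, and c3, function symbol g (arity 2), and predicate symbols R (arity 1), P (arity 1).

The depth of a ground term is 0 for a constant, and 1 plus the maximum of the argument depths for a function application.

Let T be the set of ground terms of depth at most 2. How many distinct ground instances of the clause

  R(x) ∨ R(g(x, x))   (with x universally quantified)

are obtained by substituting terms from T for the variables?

905

Ground terms of depth ≤ 2:
  Count level by level. With function symbols g/2, the terms of depth ≤ k are the 5 constants together with each function applied to depth-≤(k−1) tuples, so N_k = 5 + N_{k-1}^2.
  N_0 = 5
  N_1 = 5 + 5^2 = 30
  N_2 = 5 + 30^2 = 905
So there are 905 ground terms available for substitution.
The clause has 1 distinct variable (x), which appears in the body. In the free term algebra distinct substitutions yield syntactically distinct ground instances.
Number of ground instances = 905.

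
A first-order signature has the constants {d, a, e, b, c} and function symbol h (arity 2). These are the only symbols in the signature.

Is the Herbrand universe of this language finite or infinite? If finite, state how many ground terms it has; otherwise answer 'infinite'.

infinite

The signature has at least one function symbol (h, arity 2) and at least one constant (d).
Iterating h gives infinitely many distinct ground terms: d, h(d, d), h(h(d, d), h(d, d)), ...
So the Herbrand universe is infinite.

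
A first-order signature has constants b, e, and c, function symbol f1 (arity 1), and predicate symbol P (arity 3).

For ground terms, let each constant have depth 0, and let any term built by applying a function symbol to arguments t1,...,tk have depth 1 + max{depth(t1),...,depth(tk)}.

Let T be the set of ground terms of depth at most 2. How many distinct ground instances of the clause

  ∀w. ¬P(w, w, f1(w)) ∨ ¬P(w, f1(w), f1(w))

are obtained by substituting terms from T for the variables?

Ground terms of depth ≤ 2:
  Write N_k for the number of ground terms of depth ≤ k. A term of depth ≤ k is either a constant or a function symbol applied to arguments of depth ≤ k−1, so N_k = 3 + N_{k-1}.
  N_0 = 3
  N_1 = 3 + 3 = 6
  N_2 = 3 + 6 = 9
  Explicitly: b, e, c, f1(b), f1(e), f1(c), f1(f1(b)), f1(f1(e)), f1(f1(c)).
So there are 9 ground terms available for substitution.
There is 1 variable to instantiate (w),  occurring in at least one literal, so different choices give different ground instances.
Number of ground instances = 9.

9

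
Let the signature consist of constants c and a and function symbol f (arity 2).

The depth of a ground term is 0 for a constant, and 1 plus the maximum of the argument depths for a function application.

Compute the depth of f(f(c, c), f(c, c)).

2

depth(f(c, c)) = 1 + max(0, 0) = 1
depth(f(f(c, c), f(c, c))) = 1 + max(1, 1) = 2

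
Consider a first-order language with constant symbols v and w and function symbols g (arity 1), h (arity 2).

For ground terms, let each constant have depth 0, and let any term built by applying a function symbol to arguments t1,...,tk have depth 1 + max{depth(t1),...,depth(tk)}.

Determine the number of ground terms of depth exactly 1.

6

Write N_k for the number of ground terms of depth ≤ k. A term of depth ≤ k is either a constant or a function symbol applied to arguments of depth ≤ k−1, so N_k = 2 + N_{k-1} + N_{k-1}^2.
N_0 = 2
N_1 = 2 + 2 + 2^2 = 8
Terms of depth exactly 1: N_1 − N_0 = 8 − 2 = 6.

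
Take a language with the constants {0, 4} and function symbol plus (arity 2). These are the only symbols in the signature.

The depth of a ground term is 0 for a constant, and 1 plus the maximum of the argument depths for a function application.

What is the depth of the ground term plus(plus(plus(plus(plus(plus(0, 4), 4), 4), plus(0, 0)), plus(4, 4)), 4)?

6

depth(plus(0, 4)) = 1 + max(0, 0) = 1
depth(plus(plus(0, 4), 4)) = 1 + max(1, 0) = 2
depth(plus(plus(plus(0, 4), 4), 4)) = 1 + max(2, 0) = 3
depth(plus(0, 0)) = 1 + max(0, 0) = 1
depth(plus(plus(plus(plus(0, 4), 4), 4), plus(0, 0))) = 1 + max(3, 1) = 4
depth(plus(4, 4)) = 1 + max(0, 0) = 1
depth(plus(plus(plus(plus(plus(0, 4), 4), 4), plus(0, 0)), plus(4, 4))) = 1 + max(4, 1) = 5
depth(plus(plus(plus(plus(plus(plus(0, 4), 4), 4), plus(0, 0)), plus(4, 4)), 4)) = 1 + max(5, 0) = 6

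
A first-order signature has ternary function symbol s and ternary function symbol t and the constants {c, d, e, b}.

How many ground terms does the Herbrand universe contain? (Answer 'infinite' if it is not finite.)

The signature has at least one function symbol (s, arity 3) and at least one constant (c).
Iterating s gives infinitely many distinct ground terms: c, s(c, c, c), s(s(c, c, c), s(c, c, c), s(c, c, c)), ...
So the Herbrand universe is infinite.

infinite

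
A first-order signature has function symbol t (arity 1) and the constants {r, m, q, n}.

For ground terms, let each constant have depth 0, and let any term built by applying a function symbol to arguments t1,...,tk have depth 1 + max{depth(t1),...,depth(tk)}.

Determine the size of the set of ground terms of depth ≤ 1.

Write N_k for the number of ground terms of depth ≤ k. A term of depth ≤ k is either a constant or a function symbol applied to arguments of depth ≤ k−1, so N_k = 4 + N_{k-1}.
N_0 = 4
N_1 = 4 + 4 = 8
Explicitly: r, m, q, n, t(r), t(m), t(q), t(n).

8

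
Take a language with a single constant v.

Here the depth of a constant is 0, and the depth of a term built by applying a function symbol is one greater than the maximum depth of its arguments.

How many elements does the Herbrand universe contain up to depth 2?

1

With no function symbols every ground term is a constant, so there is exactly 1 ground term at every depth bound.
N_0 = 1
N_1 = 1
N_2 = 1
Explicitly: v.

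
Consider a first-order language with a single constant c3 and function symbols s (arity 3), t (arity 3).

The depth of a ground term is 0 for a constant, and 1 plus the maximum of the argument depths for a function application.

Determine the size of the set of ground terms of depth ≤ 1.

3

Write N_k for the number of ground terms of depth ≤ k. A term of depth ≤ k is either a constant or a function symbol applied to arguments of depth ≤ k−1, so N_k = 1 + N_{k-1}^3 + N_{k-1}^3.
N_0 = 1
N_1 = 1 + 1^3 + 1^3 = 3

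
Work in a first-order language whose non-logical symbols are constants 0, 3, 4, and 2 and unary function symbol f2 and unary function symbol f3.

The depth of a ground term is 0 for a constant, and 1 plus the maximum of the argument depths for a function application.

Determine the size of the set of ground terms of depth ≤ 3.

60

If N_k denotes the number of depth-≤k ground terms, the 4 constants give N_0 = 4, and each function symbol of arity r contributes N_{k-1}^r new terms at level k: N_k = 4 + N_{k-1} + N_{k-1}.
N_0 = 4
N_1 = 4 + 4 + 4 = 12
N_2 = 4 + 12 + 12 = 28
N_3 = 4 + 28 + 28 = 60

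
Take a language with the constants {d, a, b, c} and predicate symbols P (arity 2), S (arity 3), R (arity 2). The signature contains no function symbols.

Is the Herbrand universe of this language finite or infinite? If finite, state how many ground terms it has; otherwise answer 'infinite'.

There are no function symbols, so every ground term is one of the 4 constants.
The Herbrand universe is {d, a, b, c}, which is finite with 4 elements.

4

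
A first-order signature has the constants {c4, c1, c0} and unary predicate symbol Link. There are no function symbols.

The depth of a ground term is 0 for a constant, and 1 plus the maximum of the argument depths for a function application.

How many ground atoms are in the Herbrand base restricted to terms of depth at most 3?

3

First count ground terms of depth ≤ 3.
With no function symbols every ground term is a constant, so there are exactly 3 ground terms at every depth bound.
N_0 = 3
N_1 = 3
N_2 = 3
N_3 = 3
Explicitly: c4, c1, c0.
So |H| = 3.
Each predicate of arity r yields |H|^r ground atoms (one per choice of an r-tuple from H):
  Link: 3
Total ground atoms: 3.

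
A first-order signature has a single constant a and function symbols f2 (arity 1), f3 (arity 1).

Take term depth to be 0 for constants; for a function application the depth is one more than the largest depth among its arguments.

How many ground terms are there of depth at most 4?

31

Write N_k for the number of ground terms of depth ≤ k. A term of depth ≤ k is either a constant or a function symbol applied to arguments of depth ≤ k−1, so N_k = 1 + N_{k-1} + N_{k-1}.
N_0 = 1
N_1 = 1 + 1 + 1 = 3
N_2 = 1 + 3 + 3 = 7
N_3 = 1 + 7 + 7 = 15
N_4 = 1 + 15 + 15 = 31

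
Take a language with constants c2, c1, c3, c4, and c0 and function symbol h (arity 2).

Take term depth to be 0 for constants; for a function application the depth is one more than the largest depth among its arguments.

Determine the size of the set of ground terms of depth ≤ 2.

Write N_k for the number of ground terms of depth ≤ k. A term of depth ≤ k is either a constant or a function symbol applied to arguments of depth ≤ k−1, so N_k = 5 + N_{k-1}^2.
N_0 = 5
N_1 = 5 + 5^2 = 30
N_2 = 5 + 30^2 = 905

905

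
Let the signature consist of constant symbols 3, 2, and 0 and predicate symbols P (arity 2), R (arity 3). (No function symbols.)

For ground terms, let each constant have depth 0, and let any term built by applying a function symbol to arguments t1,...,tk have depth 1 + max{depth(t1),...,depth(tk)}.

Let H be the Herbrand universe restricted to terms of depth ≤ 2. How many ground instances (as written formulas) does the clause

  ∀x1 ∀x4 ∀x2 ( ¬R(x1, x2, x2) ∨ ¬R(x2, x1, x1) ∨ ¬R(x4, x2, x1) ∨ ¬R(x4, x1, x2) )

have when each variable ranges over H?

27

Ground terms of depth ≤ 2:
  With no function symbols every ground term is a constant, so there are exactly 3 ground terms at every depth bound.
  N_0 = 3
  N_1 = 3
  N_2 = 3
So there are 3 ground terms available for substitution.
The clause has 3 distinct variables (x1, x4, x2), each appearing in the body. In the free term algebra distinct substitutions yield syntactically distinct ground instances.
Number of ground instances = 3^3 = 27.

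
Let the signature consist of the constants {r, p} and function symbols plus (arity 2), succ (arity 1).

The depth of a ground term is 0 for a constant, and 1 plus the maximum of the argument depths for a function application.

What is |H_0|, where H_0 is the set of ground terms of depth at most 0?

2

Let N_k = |{terms of depth ≤ k}|. Then N_0 = 2 and N_k = 2 + N_{k-1}^2 + N_{k-1} for k ≥ 1 (one summand per function symbol, arity giving the exponent).
N_0 = 2
Explicitly: r, p.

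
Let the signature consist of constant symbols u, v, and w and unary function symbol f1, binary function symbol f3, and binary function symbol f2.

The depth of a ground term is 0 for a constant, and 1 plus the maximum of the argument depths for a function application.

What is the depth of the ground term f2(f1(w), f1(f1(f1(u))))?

depth(f1(w)) = 1 + depth(w) = 1 + 0 = 1
depth(f1(u)) = 1 + depth(u) = 1 + 0 = 1
depth(f1(f1(u))) = 1 + depth(f1(u)) = 1 + 1 = 2
depth(f1(f1(f1(u)))) = 1 + depth(f1(f1(u))) = 1 + 2 = 3
depth(f2(f1(w), f1(f1(f1(u))))) = 1 + max(1, 3) = 4

4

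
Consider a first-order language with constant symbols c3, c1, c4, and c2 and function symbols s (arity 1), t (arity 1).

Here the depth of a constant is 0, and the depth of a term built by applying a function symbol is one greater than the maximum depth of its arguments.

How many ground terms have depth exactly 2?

16

If N_k denotes the number of depth-≤k ground terms, the 4 constants give N_0 = 4, and each function symbol of arity r contributes N_{k-1}^r new terms at level k: N_k = 4 + N_{k-1} + N_{k-1}.
N_0 = 4
N_1 = 4 + 4 + 4 = 12
N_2 = 4 + 12 + 12 = 28
Terms of depth exactly 2: N_2 − N_1 = 28 − 12 = 16.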